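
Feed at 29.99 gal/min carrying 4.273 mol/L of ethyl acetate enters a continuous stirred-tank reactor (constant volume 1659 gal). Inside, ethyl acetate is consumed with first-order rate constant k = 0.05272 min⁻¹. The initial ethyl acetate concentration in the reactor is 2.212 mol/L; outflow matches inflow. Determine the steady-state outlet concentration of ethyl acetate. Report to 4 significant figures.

1.091 mol/L

V dC/dt = Q(C_in − C) − k V C.
At steady state: 0 = Q C_in − (Q + kV) C_ss, so C_ss = Q C_in/(Q + kV).
C_ss = 29.99·4.273/(29.99 + 0.05272·1659) = 128.147/117.452 = 1.09106 mol/L.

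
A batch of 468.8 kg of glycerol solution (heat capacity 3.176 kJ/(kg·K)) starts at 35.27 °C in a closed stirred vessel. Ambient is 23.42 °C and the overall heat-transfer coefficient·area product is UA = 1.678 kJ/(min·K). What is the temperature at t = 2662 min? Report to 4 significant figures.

Lumped-capacitance energy balance: M c_p dT/dt = UA(T_amb − T).
dT/dt = (T_ss − T)/τ with T_ss = T_amb = 23.4200 °C, τ = M c_p/UA = 468.8·3.176/1.678 = 887.312 min.
T approaches T_ss exponentially: T(t) = T_ss + (T₀ − T_ss) e^(−t/τ).
T(2662) = 23.4200 + (11.8500)·0.0497834 = 24.0099 °C.

24.01 °C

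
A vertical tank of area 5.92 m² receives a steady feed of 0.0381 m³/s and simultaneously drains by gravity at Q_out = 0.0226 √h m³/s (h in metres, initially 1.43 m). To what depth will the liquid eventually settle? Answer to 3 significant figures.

Level balance: A dh/dt = 0.0381 − 0.0226 √h. Setting dh/dt = 0:
Q_in = 0.0226 √h_ss ⇒ √h_ss = 0.0381/0.0226 = 1.6858.
h_ss = 1.6858² = 2.8421 m. (Since h₀ = 1.43 m < h_ss, the level will rise toward this value.)

2.84 m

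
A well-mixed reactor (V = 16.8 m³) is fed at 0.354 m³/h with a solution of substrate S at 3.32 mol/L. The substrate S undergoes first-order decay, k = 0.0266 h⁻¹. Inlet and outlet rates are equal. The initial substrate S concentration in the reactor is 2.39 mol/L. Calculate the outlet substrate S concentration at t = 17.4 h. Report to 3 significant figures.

Species balance: V dC/dt = Q C_in − Q C − k V C.
This is linear with rate a = Q/V + k = 0.047671 h⁻¹.
C_ss = Q C_in/(Q + kV) = 1.4675 mol/L; C(t) = C_ss + (C₀ − C_ss) e^(−a t).
C(17.4) = 1.4675 + (0.92251)·e^(−0.047671·17.4) = 1.4675 + (0.92251)·0.43627 = 1.8700 mol/L.

1.87 mol/L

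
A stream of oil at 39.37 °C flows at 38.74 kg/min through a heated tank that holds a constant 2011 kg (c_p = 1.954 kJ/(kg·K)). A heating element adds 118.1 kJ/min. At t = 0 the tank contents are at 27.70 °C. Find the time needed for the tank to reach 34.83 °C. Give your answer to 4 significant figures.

40.19 min

M c_p dT/dt = ṁ c_p (T_in − T) + Q̇.
τ = M/ṁ = 51.9102 min; T_ss = T_in + Q̇/(ṁ c_p) = 40.9301 °C.
T(t) = T_ss + (T₀ − T_ss) e^(−t/τ). Set T = 34.83:
e^(−t/τ) = (34.83 − 40.9301)/(27.70 − 40.9301) = 0.461079
t = −51.9102 · ln(0.461079) = 40.1881 min.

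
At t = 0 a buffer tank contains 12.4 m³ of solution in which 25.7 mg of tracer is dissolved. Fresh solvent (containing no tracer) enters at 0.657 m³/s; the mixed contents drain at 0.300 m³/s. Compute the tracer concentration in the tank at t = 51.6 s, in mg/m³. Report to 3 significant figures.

Total volume: dV/dt = Q_in − Q_out = 0.35700 m³/s, so V(t) = 12.4 + 0.35700 t and V(51.6) = 30.821 m³.
Species balance (pure solvent in): dm/dt = −Q_out · m/V(t).
Separate: dm/m = −Q_out dt/V(t) ⇒ ln(m/m₀) = −(Q_out/(Q_in−Q_out)) ln(V/V₀).
m = m₀ (V₀/V)^(Q_out/(Q_in−Q_out)) = 25.7 × (12.4/30.821)^(0.84034) = 11.958 mg.
C = m/V = 11.958/30.821 = 0.38796 mg/m³.

0.388 mg/m³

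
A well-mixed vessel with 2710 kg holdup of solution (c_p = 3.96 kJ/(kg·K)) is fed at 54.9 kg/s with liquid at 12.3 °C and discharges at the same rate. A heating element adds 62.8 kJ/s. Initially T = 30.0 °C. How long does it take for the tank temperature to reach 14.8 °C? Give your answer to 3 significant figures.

102 s

Heat balance on the well-mixed liquid: M c_p dT/dt = ṁ c_p (T_in − T) + 62.8.
τ = M/ṁ = 49.362 s; T_ss = T_in + Q̇/(ṁ c_p) = 12.589 °C.
T(t) = T_ss + (T₀ − T_ss) e^(−t/τ). Set T = 14.8:
e^(−t/τ) = (14.8 − 12.589)/(30.0 − 12.589) = 0.12700
t = −49.362 · ln(0.12700) = 101.86 s.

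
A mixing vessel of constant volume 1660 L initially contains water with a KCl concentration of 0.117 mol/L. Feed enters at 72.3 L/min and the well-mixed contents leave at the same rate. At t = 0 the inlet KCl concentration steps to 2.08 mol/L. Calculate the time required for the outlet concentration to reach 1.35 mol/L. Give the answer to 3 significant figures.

Species balance: V dC/dt = Q(C_in − C) ⇒ τ = V/Q = 22.960 min.
C(t) = C_in + (C₀ − C_in) e^(−t/τ). Set C = 1.35 and solve for t:
e^(−t/τ) = (C − C_in)/(C₀ − C_in) = (1.35 − 2.08)/(0.117 − 2.08) = 0.37188
t = −τ ln(…) = 22.960 × 0.98918 = 22.712 min.

22.7 min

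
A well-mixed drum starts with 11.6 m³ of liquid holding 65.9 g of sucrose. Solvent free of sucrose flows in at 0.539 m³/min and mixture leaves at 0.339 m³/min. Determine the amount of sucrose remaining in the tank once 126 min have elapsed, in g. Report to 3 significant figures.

9.31 g

Total volume: dV/dt = Q_in − Q_out = 0.20000 m³/min, so V(t) = 11.6 + 0.20000 t and V(126) = 36.800 m³.
Solute balance: dm/dt = 0 − Q_out C = −Q_out m/V(t).
Separate: dm/m = −Q_out dt/V(t) ⇒ ln(m/m₀) = −(Q_out/(Q_in−Q_out)) ln(V/V₀).
m = m₀ (V₀/V)^(Q_out/(Q_in−Q_out)) = 65.9 × (11.6/36.800)^(1.6950) = 9.3117 g.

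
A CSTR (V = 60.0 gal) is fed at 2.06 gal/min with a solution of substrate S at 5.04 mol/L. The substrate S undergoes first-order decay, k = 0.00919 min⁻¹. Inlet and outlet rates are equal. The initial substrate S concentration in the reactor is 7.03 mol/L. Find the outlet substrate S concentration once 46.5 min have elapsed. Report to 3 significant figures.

4.38 mol/L

Accumulation = in − out − consumed: V dC/dt = Q C_in − Q C − k V C.
dC/dt = (Q/V) C_in − (Q/V + k) C; effective rate a = Q/V + k = 0.034333 + 0.00919 = 0.043523 min⁻¹.
C_ss = Q C_in/(Q + kV) = 3.9758 mol/L; C(t) = C_ss + (C₀ − C_ss) e^(−a t).
C(46.5) = 3.9758 + (3.0542)·e^(−0.043523·46.5) = 3.9758 + (3.0542)·0.13215 = 4.3794 mol/L.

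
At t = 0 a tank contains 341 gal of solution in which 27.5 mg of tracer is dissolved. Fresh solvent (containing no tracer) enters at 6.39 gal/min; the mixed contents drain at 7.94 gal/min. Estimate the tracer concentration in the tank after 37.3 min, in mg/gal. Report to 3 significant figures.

0.0375 mg/gal

Total volume: dV/dt = Q_in − Q_out = -1.5500 gal/min, so V(t) = 341 − 1.5500 t and V(37.3) = 283.19 gal.
No tracer enters, so dm/dt = −Q_out · (m/V).
dm/m = −Q_out dt/(V₀ − 1.5500 t); integrating gives ln(m/m₀) = −(Q_out/(Q_in−Q_out)) ln(V/V₀).
m = m₀ (V₀/V)^(Q_out/(Q_in−Q_out)) = 27.5 × (341/283.19)^(-5.1226) = 10.617 mg.
C = m/V = 10.617/283.19 = 0.037493 mg/gal.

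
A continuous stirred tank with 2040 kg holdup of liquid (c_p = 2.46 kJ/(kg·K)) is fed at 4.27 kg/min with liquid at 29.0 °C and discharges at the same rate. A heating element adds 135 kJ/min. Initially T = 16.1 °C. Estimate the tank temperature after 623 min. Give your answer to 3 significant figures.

M c_p dT/dt = ṁ c_p (T_in − T) + Q̇.
τ = M/ṁ = 477.75 min; T_ss = T_in + Q̇/(ṁ c_p) = 29.0 + 135/(4.27·2.46) = 41.852 °C.
Integrating: T(t) = T_ss + (T₀ − T_ss) e^(−t/τ).
T(623) = 41.852 + (-25.752)·e^(−623/477.75) = 41.852 + (-25.752)·0.27144 = 34.862 °C.

34.9 °C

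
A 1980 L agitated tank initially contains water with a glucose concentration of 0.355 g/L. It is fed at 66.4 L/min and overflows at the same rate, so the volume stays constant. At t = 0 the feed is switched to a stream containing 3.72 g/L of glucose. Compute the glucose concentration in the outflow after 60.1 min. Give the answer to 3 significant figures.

3.27 g/L

Unsteady species balance (constant V, well mixed): V dC/dt = Q(C_in − C).
So dC/dt = (C_in − C)/τ with τ = V/Q = 1980/66.4 = 29.819 min.
Solution: C(t) = C_in + (C₀ − C_in) e^(−t/τ).
C(60.1) = 3.72 + (0.355 − 3.72)·e^(−60.1/29.819) = 3.72 + (-3.3650)·0.13326 = 3.2716 g/L.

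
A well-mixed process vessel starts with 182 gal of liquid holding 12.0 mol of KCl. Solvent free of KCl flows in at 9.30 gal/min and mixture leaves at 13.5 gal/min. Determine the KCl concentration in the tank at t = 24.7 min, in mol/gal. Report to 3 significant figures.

0.0102 mol/gal

Let m(t) be the amount of KCl. Volume: V(t) = V₀ + (Q_in − Q_out) t = 182 − 4.2000 t; V(24.7) = 78.260 gal.
No KCl enters, so dm/dt = −Q_out · (m/V).
dm/m = −Q_out dt/(V₀ − 4.2000 t); integrating gives ln(m/m₀) = −(Q_out/(Q_in−Q_out)) ln(V/V₀).
m = m₀ (V₀/V)^(Q_out/(Q_in−Q_out)) = 12.0 × (182/78.260)^(-3.2143) = 0.79624 mol.
C = m/V = 0.79624/78.260 = 0.010174 mol/gal.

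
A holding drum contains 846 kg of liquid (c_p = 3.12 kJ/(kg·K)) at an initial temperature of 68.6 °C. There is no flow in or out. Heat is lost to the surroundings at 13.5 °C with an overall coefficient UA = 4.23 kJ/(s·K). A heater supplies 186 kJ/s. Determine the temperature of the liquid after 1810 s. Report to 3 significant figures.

58.1 °C

Energy balance: M c_p dT/dt = −UA(T − T_amb) + Q̇.
dT/dt = (T_ss − T)/τ with T_ss = T_amb + Q̇/UA = 13.5 + 186/4.23 = 57.472 °C, τ = M c_p/UA = 846·3.12/4.23 = 624.00 s.
Integrating: T(t) = T_ss + (T₀ − T_ss) e^(−t/τ).
T(1810) = 57.472 + (11.128)·0.054988 = 58.084 °C.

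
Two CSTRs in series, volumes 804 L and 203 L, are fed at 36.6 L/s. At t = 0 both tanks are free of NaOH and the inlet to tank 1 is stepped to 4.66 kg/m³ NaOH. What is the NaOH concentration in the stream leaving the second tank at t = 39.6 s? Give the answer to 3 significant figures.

Time constants: τᵢ = Vᵢ/Q for each well-mixed tank.
τ₁ = 804/36.6 = 21.967 s; τ₂ = 203/36.6 = 5.5464 s.
Solving the cascade with C₁(0)=C₂(0)=0 gives C₂(t) = C_in[1 − (τ₁ e^(−t/τ₁) − τ₂ e^(−t/τ₂))/(τ₁ − τ₂)].
At t = 39.6: e^(−t/τ₁) = 0.16486, e^(−t/τ₂) = 0.00079299.
C₂ = 4.66·[1 − (21.967·0.16486 − 5.5464·0.00079299)/(16.421)] = 4.66·0.77973 = 3.6335 kg/m³.

3.63 kg/m³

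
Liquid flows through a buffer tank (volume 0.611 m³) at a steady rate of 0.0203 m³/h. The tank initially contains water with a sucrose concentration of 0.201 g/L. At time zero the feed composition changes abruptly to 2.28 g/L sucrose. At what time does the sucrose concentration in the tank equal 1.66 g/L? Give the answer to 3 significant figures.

Species balance on the tank: V dC/dt = Q(C_in − C), so τ = V/Q = 30.099 h.
C(t) = C_in + (C₀ − C_in) e^(−t/τ). Set C = 1.66 and solve for t:
e^(−t/τ) = (C − C_in)/(C₀ − C_in) = (1.66 − 2.28)/(0.201 − 2.28) = 0.29822
t = −τ ln(…) = 30.099 × 1.2099 = 36.417 h.

36.4 h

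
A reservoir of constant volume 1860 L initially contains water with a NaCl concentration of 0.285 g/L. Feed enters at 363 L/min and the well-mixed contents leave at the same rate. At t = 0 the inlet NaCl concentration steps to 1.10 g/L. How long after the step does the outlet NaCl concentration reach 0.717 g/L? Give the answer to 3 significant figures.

Species balance on the tank: V dC/dt = Q(C_in − C), so τ = V/Q = 5.1240 min.
C(t) = C_in + (C₀ − C_in) e^(−t/τ). Set C = 0.717 and solve for t:
e^(−t/τ) = (C − C_in)/(C₀ − C_in) = (0.717 − 1.10)/(0.285 − 1.10) = 0.46994
t = −τ ln(…) = 5.1240 × 0.75515 = 3.8694 min.

3.87 min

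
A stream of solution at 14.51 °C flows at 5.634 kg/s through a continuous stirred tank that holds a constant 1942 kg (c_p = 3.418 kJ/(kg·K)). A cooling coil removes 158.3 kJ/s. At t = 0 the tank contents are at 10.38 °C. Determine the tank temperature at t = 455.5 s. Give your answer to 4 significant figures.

First-law balance (no shaft work): M c_p dT/dt = ṁ c_p (T_in − T) − 158.3.
Rearrange: dT/dt = (T_ss − T)/τ with τ = M/ṁ = 344.693 s and T_ss = T_in − Q̇/(ṁ c_p) = 6.28962 °C.
Solution: T(t) = T_ss + (T₀ − T_ss) e^(−t/τ).
T(455.5) = 6.28962 + (4.09038)·e^(−455.5/344.693) = 6.28962 + (4.09038)·0.266744 = 7.38070 °C.

7.381 °C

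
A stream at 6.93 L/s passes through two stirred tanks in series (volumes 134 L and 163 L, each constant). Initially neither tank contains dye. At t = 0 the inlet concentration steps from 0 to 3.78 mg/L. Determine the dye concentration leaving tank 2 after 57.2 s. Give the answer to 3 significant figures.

Time constants: τᵢ = Vᵢ/Q for each well-mixed tank.
τ₁ = 134/6.93 = 19.336 s; τ₂ = 163/6.93 = 23.521 s.
Solving the cascade with C₁(0)=C₂(0)=0 gives C₂(t) = C_in[1 − (τ₁ e^(−t/τ₁) − τ₂ e^(−t/τ₂))/(τ₁ − τ₂)].
At t = 57.2: e^(−t/τ₁) = 0.051913, e^(−t/τ₂) = 0.087872.
C₂ = 3.78·[1 − (19.336·0.051913 − 23.521·0.087872)/(-4.1847)] = 3.78·0.74598 = 2.8198 mg/L.

2.82 mg/L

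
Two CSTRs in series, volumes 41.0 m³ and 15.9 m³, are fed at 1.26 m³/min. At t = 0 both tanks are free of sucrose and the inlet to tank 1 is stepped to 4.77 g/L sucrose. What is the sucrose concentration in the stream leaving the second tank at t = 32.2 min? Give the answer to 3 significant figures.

Each tank obeys Vᵢ dCᵢ/dt = Q(Cᵢ₋₁ − Cᵢ), so τᵢ = Vᵢ/Q.
τ₁ = 41.0/1.26 = 32.540 min; τ₂ = 15.9/1.26 = 12.619 min.
Tank 1: C₁ = C_in(1 − e^(−t/τ₁)). Tank 2 (τ₁ ≠ τ₂): C₂ = C_in[1 − (τ₁ e^(−t/τ₁) − τ₂ e^(−t/τ₂))/(τ₁ − τ₂)].
At t = 32.2: e^(−t/τ₁) = 0.37174, e^(−t/τ₂) = 0.077949.
C₂ = 4.77·[1 − (32.540·0.37174 − 12.619·0.077949)/(19.921)] = 4.77·0.44215 = 2.1091 g/L.

2.11 g/L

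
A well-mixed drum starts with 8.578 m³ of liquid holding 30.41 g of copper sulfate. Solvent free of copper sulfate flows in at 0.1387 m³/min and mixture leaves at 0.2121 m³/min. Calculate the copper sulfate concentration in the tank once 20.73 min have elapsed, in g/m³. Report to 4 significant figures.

2.451 g/m³

Let m(t) be the amount of copper sulfate. Volume: V(t) = V₀ + (Q_in − Q_out) t = 8.578 − 0.0734000 t; V(20.73) = 7.05642 m³.
Species balance (pure solvent in): dm/dt = −Q_out · m/V(t).
Separate: dm/m = −Q_out dt/V(t) ⇒ ln(m/m₀) = −(Q_out/(Q_in−Q_out)) ln(V/V₀).
m = m₀ (V₀/V)^(Q_out/(Q_in−Q_out)) = 30.41 × (8.578/7.05642)^(-2.88965) = 17.2969 g.
C = m/V = 17.2969/7.05642 = 2.45124 g/m³.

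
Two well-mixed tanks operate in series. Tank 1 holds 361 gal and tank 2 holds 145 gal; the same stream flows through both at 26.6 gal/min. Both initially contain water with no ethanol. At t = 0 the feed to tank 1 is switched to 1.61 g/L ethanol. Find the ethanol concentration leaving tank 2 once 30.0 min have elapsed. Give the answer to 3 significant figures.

Species balance on tank i: dCᵢ/dt = (Cᵢ₋₁ − Cᵢ)/τᵢ with τᵢ = Vᵢ/Q.
τ₁ = 361/26.6 = 13.571 min; τ₂ = 145/26.6 = 5.4511 min.
Tank 1: C₁ = C_in(1 − e^(−t/τ₁)). Tank 2 (τ₁ ≠ τ₂): C₂ = C_in[1 − (τ₁ e^(−t/τ₁) − τ₂ e^(−t/τ₂))/(τ₁ − τ₂)].
At t = 30.0: e^(−t/τ₁) = 0.10964, e^(−t/τ₂) = 0.0040727.
C₂ = 1.61·[1 − (13.571·0.10964 − 5.4511·0.0040727)/(8.1203)] = 1.61·0.81949 = 1.3194 g/L.

1.32 g/L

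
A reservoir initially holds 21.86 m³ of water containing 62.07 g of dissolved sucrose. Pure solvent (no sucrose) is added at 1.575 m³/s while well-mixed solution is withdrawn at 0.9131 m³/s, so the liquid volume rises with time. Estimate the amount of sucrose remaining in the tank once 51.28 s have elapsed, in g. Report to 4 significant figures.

17.04 g

Total volume: dV/dt = Q_in − Q_out = 0.661900 m³/s, so V(t) = 21.86 + 0.661900 t and V(51.28) = 55.8022 m³.
Species balance (pure solvent in): dm/dt = −Q_out · m/V(t).
dm/m = −Q_out dt/(V₀ + 0.661900 t); integrating gives ln(m/m₀) = −(Q_out/(Q_in−Q_out)) ln(V/V₀).
m = m₀ (V₀/V)^(Q_out/(Q_in−Q_out)) = 62.07 × (21.86/55.8022)^(1.37951) = 17.0380 g.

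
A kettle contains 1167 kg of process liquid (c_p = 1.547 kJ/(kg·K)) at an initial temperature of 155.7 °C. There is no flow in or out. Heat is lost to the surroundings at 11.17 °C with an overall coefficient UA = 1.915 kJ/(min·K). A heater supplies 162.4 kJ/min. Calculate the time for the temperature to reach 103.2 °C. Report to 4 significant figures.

1991 min

M c_p dT/dt = −UA(T − T_amb) + Q̇.
τ = M c_p/UA = 942.741 min; T_ss = T_amb + Q̇/UA = 11.17 + 162.4/1.915 = 95.9742 °C.
T(t) = T_ss + (T₀ − T_ss)e^(−t/τ); set T = 103.2:
t = −τ ln[(T − T_ss)/(T₀ − T_ss)] = −942.741 · ln(0.120983) = 1991.17 min.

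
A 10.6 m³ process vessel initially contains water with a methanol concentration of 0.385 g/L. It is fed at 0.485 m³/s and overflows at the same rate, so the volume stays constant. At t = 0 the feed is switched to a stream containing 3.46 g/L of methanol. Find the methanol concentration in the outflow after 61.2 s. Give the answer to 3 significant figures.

3.27 g/L

Species balance on the tank: V dC/dt = Q(C_in − C).
Time constant τ = V/Q = 10.6/0.485 = 21.856 s.
C approaches C_in exponentially: C(t) = C_in + (C₀ − C_in) e^(−t/τ).
C(61.2) = 3.46 + (0.385 − 3.46)·e^(−61.2/21.856) = 3.46 + (-3.0750)·0.060799 = 3.2730 g/L.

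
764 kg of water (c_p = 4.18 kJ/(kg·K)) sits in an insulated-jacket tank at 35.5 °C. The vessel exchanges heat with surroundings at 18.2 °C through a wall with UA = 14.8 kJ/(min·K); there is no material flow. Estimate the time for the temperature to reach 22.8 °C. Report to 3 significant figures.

Lumped-capacitance energy balance: M c_p dT/dt = UA(T_amb − T).
τ = M c_p/UA = 215.78 min; T_ss = T_amb = 18.200 °C.
T(t) = T_ss + (T₀ − T_ss)e^(−t/τ); set T = 22.8:
t = −τ ln[(T − T_ss)/(T₀ − T_ss)] = −215.78 · ln(0.26590) = 285.83 min.

286 min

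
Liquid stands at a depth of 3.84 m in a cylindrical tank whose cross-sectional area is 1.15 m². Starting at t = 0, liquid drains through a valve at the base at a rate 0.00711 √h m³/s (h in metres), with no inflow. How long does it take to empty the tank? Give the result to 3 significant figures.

634 s

Mass balance (ρ constant): A dh/dt = −0.00711 √h.
Separate and integrate: 2(√h − √h₀) = −(0.00711/A) t.
Set h = 0: 2√h₀ = (0.00711/A) t_empty ⇒ t_empty = 2A√h₀/0.00711.
t_empty = 2·1.15·√3.84/0.00711 = 2.3000·1.9596/0.00711 = 633.90 s.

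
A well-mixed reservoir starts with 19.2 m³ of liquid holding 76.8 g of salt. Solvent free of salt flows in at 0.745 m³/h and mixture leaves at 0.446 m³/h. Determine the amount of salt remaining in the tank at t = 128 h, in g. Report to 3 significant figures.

15.0 g

Total volume: dV/dt = Q_in − Q_out = 0.29900 m³/h, so V(t) = 19.2 + 0.29900 t and V(128) = 57.472 m³.
No salt enters, so dm/dt = −Q_out · (m/V).
dm/m = −Q_out dt/(V₀ + 0.29900 t); integrating gives ln(m/m₀) = −(Q_out/(Q_in−Q_out)) ln(V/V₀).
m = m₀ (V₀/V)^(Q_out/(Q_in−Q_out)) = 76.8 × (19.2/57.472)^(1.4916) = 14.966 g.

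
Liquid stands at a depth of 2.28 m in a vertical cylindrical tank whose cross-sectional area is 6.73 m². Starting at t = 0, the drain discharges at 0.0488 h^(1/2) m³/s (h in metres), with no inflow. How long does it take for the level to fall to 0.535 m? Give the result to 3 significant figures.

A dh/dt = −Q_out = −0.0488 √h.
∫ h^(−1/2) dh = −(0.0488/A) ∫ dt, giving 2√h = 2√h₀ − (0.0488/A) t.
t = 2A(√h₀ − √h)/0.0488 = 2·6.73·(√2.28 − √0.535)/0.0488
  = 13.460 × (1.5100 − 0.73144) / 0.0488 = 214.73 s.

215 s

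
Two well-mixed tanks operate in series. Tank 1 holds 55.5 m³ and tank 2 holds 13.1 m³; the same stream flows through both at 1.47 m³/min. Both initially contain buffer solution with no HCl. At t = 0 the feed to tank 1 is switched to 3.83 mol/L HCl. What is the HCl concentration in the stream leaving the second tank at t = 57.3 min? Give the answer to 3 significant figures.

2.73 mol/L

Species balance on tank i: dCᵢ/dt = (Cᵢ₋₁ − Cᵢ)/τᵢ with τᵢ = Vᵢ/Q.
τ₁ = 55.5/1.47 = 37.755 min; τ₂ = 13.1/1.47 = 8.9116 min.
Tank 1: C₁ = C_in(1 − e^(−t/τ₁)). Tank 2 (τ₁ ≠ τ₂): C₂ = C_in[1 − (τ₁ e^(−t/τ₁) − τ₂ e^(−t/τ₂))/(τ₁ − τ₂)].
At t = 57.3: e^(−t/τ₁) = 0.21922, e^(−t/τ₂) = 0.0016127.
C₂ = 3.83·[1 − (37.755·0.21922 − 8.9116·0.0016127)/(28.844)] = 3.83·0.71355 = 2.7329 mol/L.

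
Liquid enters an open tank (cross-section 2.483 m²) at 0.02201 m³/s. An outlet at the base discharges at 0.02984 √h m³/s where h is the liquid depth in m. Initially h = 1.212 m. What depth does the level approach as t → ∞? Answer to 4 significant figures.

A dh/dt = Q_in − 0.02984 √h. Steady state requires inflow = outflow:
Q_in = 0.02984 √h_ss ⇒ √h_ss = 0.02201/0.02984 = 0.737601.
h_ss = 0.737601² = 0.544055 m. (Since h₀ = 1.212 m > h_ss, the level will fall toward this value.)

0.5441 m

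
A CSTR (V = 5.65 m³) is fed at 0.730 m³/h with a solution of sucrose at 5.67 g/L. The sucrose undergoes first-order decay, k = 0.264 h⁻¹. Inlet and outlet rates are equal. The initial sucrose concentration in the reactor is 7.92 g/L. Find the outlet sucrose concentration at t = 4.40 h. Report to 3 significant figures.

Species balance: V dC/dt = Q C_in − Q C − k V C.
dC/dt = (Q/V) C_in − (Q/V + k) C; effective rate a = Q/V + k = 0.12920 + 0.264 = 0.39320 h⁻¹.
C_ss = Q C_in/(Q + kV) = 1.8631 g/L; C(t) = C_ss + (C₀ − C_ss) e^(−a t).
C(4.40) = 1.8631 + (6.0569)·e^(−0.39320·4.40) = 1.8631 + (6.0569)·0.17727 = 2.9368 g/L.

2.94 g/L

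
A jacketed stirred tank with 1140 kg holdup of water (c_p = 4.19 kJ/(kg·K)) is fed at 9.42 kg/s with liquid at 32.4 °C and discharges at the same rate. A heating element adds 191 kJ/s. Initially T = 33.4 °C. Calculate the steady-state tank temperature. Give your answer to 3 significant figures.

M c_p dT/dt = ṁ c_p (T_in − T) + Q̇.
At steady state dT/dt = 0 ⇒ T_ss = T_in + Q̇/(ṁ c_p) = 32.4 + 191/(9.42·4.19) = 37.239 °C.

37.2 °C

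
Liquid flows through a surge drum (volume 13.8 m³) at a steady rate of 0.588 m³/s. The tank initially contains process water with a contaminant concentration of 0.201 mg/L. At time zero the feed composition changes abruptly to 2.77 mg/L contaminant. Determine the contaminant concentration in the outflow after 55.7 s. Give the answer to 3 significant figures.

2.53 mg/L

Mass balance on the solute (V constant): V dC/dt = Q(C_in − C).
Rewrite as dC/dt + C/τ = C_in/τ, τ = V/Q = 23.469 s.
Integrating: C(t) = C_in + (C₀ − C_in) e^(−t/τ).
C(55.7) = 2.77 + (0.201 − 2.77)·e^(−55.7/23.469) = 2.77 + (-2.5690)·0.093172 = 2.5306 mg/L.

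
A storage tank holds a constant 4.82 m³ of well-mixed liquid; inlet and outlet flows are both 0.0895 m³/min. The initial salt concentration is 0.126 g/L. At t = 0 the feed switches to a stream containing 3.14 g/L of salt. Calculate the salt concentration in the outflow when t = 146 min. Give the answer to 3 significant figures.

2.94 g/L

Mass balance on the solute (V constant): V dC/dt = Q(C_in − C).
Rewrite as dC/dt + C/τ = C_in/τ, τ = V/Q = 53.855 min.
Integrating: C(t) = C_in + (C₀ − C_in) e^(−t/τ).
C(146) = 3.14 + (0.126 − 3.14)·e^(−146/53.855) = 3.14 + (-3.0140)·0.066471 = 2.9397 g/L.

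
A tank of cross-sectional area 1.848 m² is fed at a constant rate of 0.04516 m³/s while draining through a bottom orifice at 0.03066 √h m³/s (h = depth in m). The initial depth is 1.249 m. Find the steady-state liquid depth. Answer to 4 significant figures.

2.170 m

A dh/dt = Q_in − 0.03066 √h. Steady state requires inflow = outflow:
Q_in = 0.03066 √h_ss ⇒ √h_ss = 0.04516/0.03066 = 1.47293.
h_ss = 1.47293² = 2.16952 m. (Since h₀ = 1.249 m < h_ss, the level will rise toward this value.)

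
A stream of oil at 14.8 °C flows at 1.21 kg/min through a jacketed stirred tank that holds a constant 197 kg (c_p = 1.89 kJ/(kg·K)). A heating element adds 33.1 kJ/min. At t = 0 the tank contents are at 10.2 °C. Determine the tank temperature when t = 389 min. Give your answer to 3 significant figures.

27.5 °C

M c_p dT/dt = ṁ c_p (T_in − T) + Q̇.
τ = M/ṁ = 162.81 min; T_ss = T_in + Q̇/(ṁ c_p) = 14.8 + 33.1/(1.21·1.89) = 29.274 °C.
This is linear first-order; T(t) = T_ss + (T₀ − T_ss) e^(−t/τ).
T(389) = 29.274 + (-19.074)·e^(−389/162.81) = 29.274 + (-19.074)·0.091695 = 27.525 °C.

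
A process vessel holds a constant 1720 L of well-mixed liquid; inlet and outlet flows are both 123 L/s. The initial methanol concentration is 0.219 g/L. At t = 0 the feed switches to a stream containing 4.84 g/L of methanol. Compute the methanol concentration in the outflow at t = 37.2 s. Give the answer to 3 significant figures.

4.52 g/L

Species balance on the tank: V dC/dt = Q(C_in − C).
So dC/dt = (C_in − C)/τ with τ = V/Q = 1720/123 = 13.984 s.
Integrating: C(t) = C_in + (C₀ − C_in) e^(−t/τ).
C(37.2) = 4.84 + (0.219 − 4.84)·e^(−37.2/13.984) = 4.84 + (-4.6210)·0.069932 = 4.5168 g/L.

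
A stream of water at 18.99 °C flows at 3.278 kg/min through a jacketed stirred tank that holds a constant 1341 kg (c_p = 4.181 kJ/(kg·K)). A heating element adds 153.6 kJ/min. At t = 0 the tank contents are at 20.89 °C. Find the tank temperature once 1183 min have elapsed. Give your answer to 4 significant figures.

29.68 °C

Heat balance on the well-mixed liquid: M c_p dT/dt = ṁ c_p (T_in − T) + 153.6.
Rearrange: dT/dt = (T_ss − T)/τ with τ = M/ṁ = 409.091 min and T_ss = T_in + Q̇/(ṁ c_p) = 30.1973 °C.
T approaches T_ss exponentially: T(t) = T_ss + (T₀ − T_ss) e^(−t/τ).
T(1183) = 30.1973 + (-9.30733)·e^(−1183/409.091) = 30.1973 + (-9.30733)·0.0554775 = 29.6810 °C.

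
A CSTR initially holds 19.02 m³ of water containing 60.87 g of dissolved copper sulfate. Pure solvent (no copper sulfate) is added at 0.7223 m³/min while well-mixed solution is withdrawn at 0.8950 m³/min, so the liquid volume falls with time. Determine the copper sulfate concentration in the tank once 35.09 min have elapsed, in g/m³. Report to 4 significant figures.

0.6432 g/m³

Let m(t) be the amount of copper sulfate. Volume: V(t) = V₀ + (Q_in − Q_out) t = 19.02 − 0.172700 t; V(35.09) = 12.9600 m³.
Species balance (pure solvent in): dm/dt = −Q_out · m/V(t).
Separate: dm/m = −Q_out dt/V(t) ⇒ ln(m/m₀) = −(Q_out/(Q_in−Q_out)) ln(V/V₀).
m = m₀ (V₀/V)^(Q_out/(Q_in−Q_out)) = 60.87 × (19.02/12.9600)^(-5.18240) = 8.33643 g.
C = m/V = 8.33643/12.9600 = 0.643245 g/m³.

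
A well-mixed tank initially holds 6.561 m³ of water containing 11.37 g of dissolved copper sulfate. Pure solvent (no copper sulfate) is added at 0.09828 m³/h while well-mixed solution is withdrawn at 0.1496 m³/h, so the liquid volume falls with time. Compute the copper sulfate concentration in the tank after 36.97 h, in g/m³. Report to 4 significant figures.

0.9014 g/m³

Total volume: dV/dt = Q_in − Q_out = -0.0513200 m³/h, so V(t) = 6.561 − 0.0513200 t and V(36.97) = 4.66370 m³.
Solute balance: dm/dt = 0 − Q_out C = −Q_out m/V(t).
Separate: dm/m = −Q_out dt/V(t) ⇒ ln(m/m₀) = −(Q_out/(Q_in−Q_out)) ln(V/V₀).
m = m₀ (V₀/V)^(Q_out/(Q_in−Q_out)) = 11.37 × (6.561/4.66370)^(-2.91504) = 4.20374 g.
C = m/V = 4.20374/4.66370 = 0.901375 g/m³.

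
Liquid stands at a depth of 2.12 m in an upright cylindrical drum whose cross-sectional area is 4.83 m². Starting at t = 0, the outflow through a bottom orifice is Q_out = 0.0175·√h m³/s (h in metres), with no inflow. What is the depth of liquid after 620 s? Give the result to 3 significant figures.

0.111 m

With no inflow, A dh/dt = −0.0175 √h.
Separate and integrate: 2(√h − √h₀) = −(0.0175/A) t.
√h = √2.12 − 0.0175·620/(2·4.83) = 1.4560 − 1.1232 = 0.33283.
h = 0.33283² = 0.11078 m.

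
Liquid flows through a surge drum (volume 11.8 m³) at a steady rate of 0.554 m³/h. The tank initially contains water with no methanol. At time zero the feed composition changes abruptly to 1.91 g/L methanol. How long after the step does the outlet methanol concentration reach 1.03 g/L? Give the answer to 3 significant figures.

Species balance: V dC/dt = Q(C_in − C) ⇒ τ = V/Q = 21.300 h.
C(t) = C_in + (C₀ − C_in) e^(−t/τ). Set C = 1.03 and solve for t:
e^(−t/τ) = (C − C_in)/(C₀ − C_in) = (1.03 − 1.91)/(0 − 1.91) = 0.46073
t = −τ ln(…) = 21.300 × 0.77494 = 16.506 h.

16.5 h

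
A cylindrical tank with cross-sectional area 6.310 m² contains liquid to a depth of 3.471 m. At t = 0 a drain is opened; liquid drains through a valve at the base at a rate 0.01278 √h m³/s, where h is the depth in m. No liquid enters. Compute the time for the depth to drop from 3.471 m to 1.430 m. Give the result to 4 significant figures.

A dh/dt = −Q_out = −0.01278 √h.
This is separable: 2 d(√h)/dt = −0.01278/A, so √h = √h₀ − (0.01278/(2A)) t.
t = 2A(√h₀ − √h)/0.01278 = 2·6.310·(√3.471 − √1.430)/0.01278
  = 12.6200 × (1.86306 − 1.19583) / 0.01278 = 658.882 s.

658.9 s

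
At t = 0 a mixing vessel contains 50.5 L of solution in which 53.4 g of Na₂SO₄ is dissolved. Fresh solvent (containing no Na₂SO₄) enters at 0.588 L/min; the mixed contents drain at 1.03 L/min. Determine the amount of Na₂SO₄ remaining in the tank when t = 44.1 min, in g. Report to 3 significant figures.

Total volume: dV/dt = Q_in − Q_out = -0.44200 L/min, so V(t) = 50.5 − 0.44200 t and V(44.1) = 31.008 L.
Species balance (pure solvent in): dm/dt = −Q_out · m/V(t).
Separate: dm/m = −Q_out dt/V(t) ⇒ ln(m/m₀) = −(Q_out/(Q_in−Q_out)) ln(V/V₀).
m = m₀ (V₀/V)^(Q_out/(Q_in−Q_out)) = 53.4 × (50.5/31.008)^(-2.3303) = 17.137 g.

17.1 g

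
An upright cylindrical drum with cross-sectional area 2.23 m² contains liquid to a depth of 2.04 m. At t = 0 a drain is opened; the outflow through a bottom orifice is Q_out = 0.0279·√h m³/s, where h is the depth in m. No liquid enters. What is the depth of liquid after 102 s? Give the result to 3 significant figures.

0.624 m

With no inflow, A dh/dt = −0.0279 √h.
∫ h^(−1/2) dh = −(0.0279/A) ∫ dt, giving 2√h = 2√h₀ − (0.0279/A) t.
√h = √2.04 − 0.0279·102/(2·2.23) = 1.4283 − 0.63807 = 0.79021.
h = 0.79021² = 0.62444 m.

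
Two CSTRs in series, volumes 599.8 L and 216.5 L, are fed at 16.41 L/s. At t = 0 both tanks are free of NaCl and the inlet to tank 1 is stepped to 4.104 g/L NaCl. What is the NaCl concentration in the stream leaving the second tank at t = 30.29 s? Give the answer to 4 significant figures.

Each tank obeys Vᵢ dCᵢ/dt = Q(Cᵢ₋₁ − Cᵢ), so τᵢ = Vᵢ/Q.
τ₁ = 599.8/16.41 = 36.5509 s; τ₂ = 216.5/16.41 = 13.1932 s.
Solving the cascade with C₁(0)=C₂(0)=0 gives C₂(t) = C_in[1 − (τ₁ e^(−t/τ₁) − τ₂ e^(−t/τ₂))/(τ₁ − τ₂)].
At t = 30.29: e^(−t/τ₁) = 0.436613, e^(−t/τ₂) = 0.100672.
C₂ = 4.104·[1 − (36.5509·0.436613 − 13.1932·0.100672)/(23.3577)] = 4.104·0.373637 = 1.53341 g/L.

1.533 g/L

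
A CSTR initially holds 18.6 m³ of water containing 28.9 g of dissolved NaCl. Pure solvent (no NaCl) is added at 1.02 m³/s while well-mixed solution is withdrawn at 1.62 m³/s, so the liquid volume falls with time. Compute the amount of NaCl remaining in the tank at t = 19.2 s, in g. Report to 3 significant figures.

2.13 g

Total volume: dV/dt = Q_in − Q_out = -0.60000 m³/s, so V(t) = 18.6 − 0.60000 t and V(19.2) = 7.0800 m³.
No NaCl enters, so dm/dt = −Q_out · (m/V).
dm/m = −Q_out dt/(V₀ − 0.60000 t); integrating gives ln(m/m₀) = −(Q_out/(Q_in−Q_out)) ln(V/V₀).
m = m₀ (V₀/V)^(Q_out/(Q_in−Q_out)) = 28.9 × (18.6/7.0800)^(-2.7000) = 2.1296 g.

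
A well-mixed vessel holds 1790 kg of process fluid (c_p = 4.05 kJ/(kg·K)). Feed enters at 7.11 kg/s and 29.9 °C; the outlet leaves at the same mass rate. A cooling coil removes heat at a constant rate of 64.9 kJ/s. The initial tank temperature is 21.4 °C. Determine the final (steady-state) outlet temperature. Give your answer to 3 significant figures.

27.6 °C

First-law balance (no shaft work): M c_p dT/dt = ṁ c_p (T_in − T) − 64.9.
At steady state dT/dt = 0 ⇒ T_ss = T_in − Q̇/(ṁ c_p) = 29.9 − 64.9/(7.11·4.05) = 27.646 °C.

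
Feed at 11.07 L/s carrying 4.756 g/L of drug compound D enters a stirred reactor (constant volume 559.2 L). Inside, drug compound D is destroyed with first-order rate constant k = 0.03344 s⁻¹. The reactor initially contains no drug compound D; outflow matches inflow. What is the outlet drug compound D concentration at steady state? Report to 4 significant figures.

1.769 g/L

V dC/dt = Q(C_in − C) − k V C.
At steady state: 0 = Q C_in − (Q + kV) C_ss, so C_ss = Q C_in/(Q + kV).
C_ss = 11.07·4.756/(11.07 + 0.03344·559.2) = 52.6489/29.7696 = 1.76854 g/L.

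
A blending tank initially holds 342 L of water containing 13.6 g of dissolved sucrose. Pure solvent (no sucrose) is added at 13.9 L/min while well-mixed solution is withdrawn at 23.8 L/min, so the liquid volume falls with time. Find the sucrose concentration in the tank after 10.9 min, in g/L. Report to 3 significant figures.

Total volume: dV/dt = Q_in − Q_out = -9.9000 L/min, so V(t) = 342 − 9.9000 t and V(10.9) = 234.09 L.
Solute balance: dm/dt = 0 − Q_out C = −Q_out m/V(t).
dm/m = −Q_out dt/(V₀ − 9.9000 t); integrating gives ln(m/m₀) = −(Q_out/(Q_in−Q_out)) ln(V/V₀).
m = m₀ (V₀/V)^(Q_out/(Q_in−Q_out)) = 13.6 × (342/234.09)^(-2.4040) = 5.4668 g.
C = m/V = 5.4668/234.09 = 0.023353 g/L.

0.0234 g/L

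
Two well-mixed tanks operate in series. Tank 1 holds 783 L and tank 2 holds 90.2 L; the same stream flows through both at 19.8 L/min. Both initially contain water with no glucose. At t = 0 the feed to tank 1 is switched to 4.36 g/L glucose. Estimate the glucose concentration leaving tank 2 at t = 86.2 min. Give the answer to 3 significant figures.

3.80 g/L

Species balance on tank i: dCᵢ/dt = (Cᵢ₋₁ − Cᵢ)/τᵢ with τᵢ = Vᵢ/Q.
τ₁ = 783/19.8 = 39.545 min; τ₂ = 90.2/19.8 = 4.5556 min.
Tank 1: C₁ = C_in(1 − e^(−t/τ₁)). Tank 2 (τ₁ ≠ τ₂): C₂ = C_in[1 − (τ₁ e^(−t/τ₁) − τ₂ e^(−t/τ₂))/(τ₁ − τ₂)].
At t = 86.2: e^(−t/τ₁) = 0.11307, e^(−t/τ₂) = 6.0576e-09.
C₂ = 4.36·[1 − (39.545·0.11307 − 4.5556·6.0576e-09)/(34.990)] = 4.36·0.87221 = 3.8028 g/L.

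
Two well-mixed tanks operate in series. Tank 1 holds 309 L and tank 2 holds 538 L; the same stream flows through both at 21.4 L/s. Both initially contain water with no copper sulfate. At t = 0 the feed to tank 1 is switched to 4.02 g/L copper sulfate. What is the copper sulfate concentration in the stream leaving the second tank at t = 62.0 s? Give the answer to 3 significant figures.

Each tank obeys Vᵢ dCᵢ/dt = Q(Cᵢ₋₁ − Cᵢ), so τᵢ = Vᵢ/Q.
τ₁ = 309/21.4 = 14.439 s; τ₂ = 538/21.4 = 25.140 s.
Tank 1: C₁ = C_in(1 − e^(−t/τ₁)). Tank 2 (τ₁ ≠ τ₂): C₂ = C_in[1 − (τ₁ e^(−t/τ₁) − τ₂ e^(−t/τ₂))/(τ₁ − τ₂)].
At t = 62.0: e^(−t/τ₁) = 0.013652, e^(−t/τ₂) = 0.084909.
C₂ = 4.02·[1 − (14.439·0.013652 − 25.140·0.084909)/(-10.701)] = 4.02·0.81894 = 3.2921 g/L.

3.29 g/L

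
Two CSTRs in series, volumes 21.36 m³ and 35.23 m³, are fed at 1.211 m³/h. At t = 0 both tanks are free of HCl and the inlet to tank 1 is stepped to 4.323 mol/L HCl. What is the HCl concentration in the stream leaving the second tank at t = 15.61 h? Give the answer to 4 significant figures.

Time constants: τᵢ = Vᵢ/Q for each well-mixed tank.
τ₁ = 21.36/1.211 = 17.6383 h; τ₂ = 35.23/1.211 = 29.0917 h.
Tank 1: C₁ = C_in(1 − e^(−t/τ₁)). Tank 2 (τ₁ ≠ τ₂): C₂ = C_in[1 − (τ₁ e^(−t/τ₁) − τ₂ e^(−t/τ₂))/(τ₁ − τ₂)].
At t = 15.61: e^(−t/τ₁) = 0.412712, e^(−t/τ₂) = 0.584745.
C₂ = 4.323·[1 − (17.6383·0.412712 − 29.0917·0.584745)/(-11.4533)] = 4.323·0.150322 = 0.649844 mol/L.

0.6498 mol/L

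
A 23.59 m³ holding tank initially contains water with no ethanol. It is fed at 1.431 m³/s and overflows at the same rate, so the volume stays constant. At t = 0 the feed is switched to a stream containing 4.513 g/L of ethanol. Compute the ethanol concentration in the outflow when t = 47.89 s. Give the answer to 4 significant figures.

4.266 g/L

Species balance on the tank: V dC/dt = Q(C_in − C).
So dC/dt = (C_in − C)/τ with τ = V/Q = 23.59/1.431 = 16.4850 s.
C approaches C_in exponentially: C(t) = C_in + (C₀ − C_in) e^(−t/τ).
C(47.89) = 4.513 + (0 − 4.513)·e^(−47.89/16.4850) = 4.513 + (-4.51300)·0.0547450 = 4.26594 g/L.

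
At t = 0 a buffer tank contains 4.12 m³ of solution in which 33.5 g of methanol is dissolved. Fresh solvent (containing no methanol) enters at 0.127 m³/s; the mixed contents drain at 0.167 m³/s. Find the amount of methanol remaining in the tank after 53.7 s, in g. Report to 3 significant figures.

Let m(t) be the amount of methanol. Volume: V(t) = V₀ + (Q_in − Q_out) t = 4.12 − 0.040000 t; V(53.7) = 1.9720 m³.
No methanol enters, so dm/dt = −Q_out · (m/V).
dm/m = −Q_out dt/(V₀ − 0.040000 t); integrating gives ln(m/m₀) = −(Q_out/(Q_in−Q_out)) ln(V/V₀).
m = m₀ (V₀/V)^(Q_out/(Q_in−Q_out)) = 33.5 × (4.12/1.9720)^(-4.1750) = 1.5456 g.

1.55 g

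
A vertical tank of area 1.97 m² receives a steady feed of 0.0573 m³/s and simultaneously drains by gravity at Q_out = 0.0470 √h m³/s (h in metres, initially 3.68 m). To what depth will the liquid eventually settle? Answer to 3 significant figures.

1.49 m

Level balance: A dh/dt = 0.0573 − 0.0470 √h. Setting dh/dt = 0:
Q_in = 0.0470 √h_ss ⇒ √h_ss = 0.0573/0.0470 = 1.2191.
h_ss = 1.2191² = 1.4863 m. (Since h₀ = 3.68 m > h_ss, the level will fall toward this value.)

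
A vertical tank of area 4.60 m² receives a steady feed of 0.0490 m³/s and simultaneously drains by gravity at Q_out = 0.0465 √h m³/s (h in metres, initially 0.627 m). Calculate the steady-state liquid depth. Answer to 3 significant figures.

1.11 m

A dh/dt = Q_in − 0.0465 √h. Steady state requires inflow = outflow:
Q_in = 0.0465 √h_ss ⇒ √h_ss = 0.0490/0.0465 = 1.0538.
h_ss = 1.0538² = 1.1104 m. (Since h₀ = 0.627 m < h_ss, the level will rise toward this value.)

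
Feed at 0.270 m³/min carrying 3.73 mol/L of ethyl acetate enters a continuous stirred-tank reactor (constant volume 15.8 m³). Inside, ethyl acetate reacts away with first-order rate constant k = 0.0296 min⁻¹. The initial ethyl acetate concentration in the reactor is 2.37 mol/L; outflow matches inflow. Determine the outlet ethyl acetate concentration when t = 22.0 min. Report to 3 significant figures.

Species balance: V dC/dt = Q C_in − Q C − k V C.
dC/dt = (Q/V) C_in − (Q/V + k) C; effective rate a = Q/V + k = 0.017089 + 0.0296 = 0.046689 min⁻¹.
C_ss = Q C_in/(Q + kV) = 1.3652 mol/L; C(t) = C_ss + (C₀ − C_ss) e^(−a t).
C(22.0) = 1.3652 + (1.0048)·e^(−0.046689·22.0) = 1.3652 + (1.0048)·0.35803 = 1.7250 mol/L.

1.72 mol/L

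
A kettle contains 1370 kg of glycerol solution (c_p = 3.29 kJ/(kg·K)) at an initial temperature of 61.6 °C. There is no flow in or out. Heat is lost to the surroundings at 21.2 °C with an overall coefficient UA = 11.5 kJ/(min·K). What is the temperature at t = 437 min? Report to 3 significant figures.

34.4 °C

Lumped-capacitance energy balance: M c_p dT/dt = UA(T_amb − T).
dT/dt = (T_ss − T)/τ with T_ss = T_amb = 21.200 °C, τ = M c_p/UA = 1370·3.29/11.5 = 391.94 min.
This is linear first-order; T(t) = T_ss + (T₀ − T_ss) e^(−t/τ).
T(437) = 21.200 + (40.400)·0.32793 = 34.448 °C.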